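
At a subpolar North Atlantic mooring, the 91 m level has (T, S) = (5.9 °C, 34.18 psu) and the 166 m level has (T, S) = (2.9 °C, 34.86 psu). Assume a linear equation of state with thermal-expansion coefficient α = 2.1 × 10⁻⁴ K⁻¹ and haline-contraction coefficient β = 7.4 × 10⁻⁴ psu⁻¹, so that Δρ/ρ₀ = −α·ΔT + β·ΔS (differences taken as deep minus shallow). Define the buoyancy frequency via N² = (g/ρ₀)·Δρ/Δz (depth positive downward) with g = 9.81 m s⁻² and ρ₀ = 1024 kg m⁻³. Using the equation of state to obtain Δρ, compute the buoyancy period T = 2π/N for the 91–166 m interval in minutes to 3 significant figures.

ΔT = -3.0 K, ΔS = +0.68 psu (deep − shallow).
Δρ/ρ₀ = −αΔT + βΔS = 6.30 × 10⁻⁴ + 5.032 × 10⁻⁴ = 1.1332 × 10⁻³, so Δρ ≈ 1.160 kg m⁻³.
N² = (g/ρ₀)·Δρ/Δz = g·(Δρ/ρ₀)/Δz = 9.81 × 1.1332 × 10⁻³ / 75 = 1.4822 × 10⁻⁴ s⁻².
N = √(1.4822 × 10⁻⁴) = 0.012175 rad s⁻¹ → T = 2π/N = 516.07 s = 8.6012 min ≈ 8.60 min.

8.60 min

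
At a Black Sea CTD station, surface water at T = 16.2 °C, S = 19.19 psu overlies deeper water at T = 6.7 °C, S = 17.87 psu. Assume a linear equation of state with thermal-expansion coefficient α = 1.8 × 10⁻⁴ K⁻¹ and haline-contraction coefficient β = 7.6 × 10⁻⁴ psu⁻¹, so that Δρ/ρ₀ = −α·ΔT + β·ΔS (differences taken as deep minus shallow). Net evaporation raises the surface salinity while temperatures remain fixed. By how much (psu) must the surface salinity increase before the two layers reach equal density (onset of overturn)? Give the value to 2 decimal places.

0.93 psu

Neutral buoyancy requires −α(T_deep − T_surf) + β(S_deep − S_surf′) = 0.
S_surf′ = S_deep − (α/β)·ΔT = 17.87 − (1.8 × 10⁻⁴/7.6 × 10⁻⁴)·(-9.5) = 20.1200 psu.
Increase required: 20.1200 − 19.19 = 0.9300 psu.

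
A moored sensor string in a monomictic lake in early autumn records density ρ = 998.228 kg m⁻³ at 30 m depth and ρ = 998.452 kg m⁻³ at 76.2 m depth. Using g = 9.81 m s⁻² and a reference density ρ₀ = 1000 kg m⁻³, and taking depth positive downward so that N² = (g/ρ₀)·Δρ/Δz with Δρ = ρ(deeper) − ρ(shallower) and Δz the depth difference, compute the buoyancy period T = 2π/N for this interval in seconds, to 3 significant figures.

911 s

Δρ = 998.452 − 998.228 = 0.224 kg m⁻³ over Δz = 76.2 − 30 = 46.2 m.
N² = (9.81/1000) × (0.224/46.2) = 4.7564 × 10⁻⁵ s⁻².
N = √(4.7564 × 10⁻⁵) = 6.8967 × 10⁻³ rad s⁻¹, so T = 2π/N = 911.04 s ≈ 911 s.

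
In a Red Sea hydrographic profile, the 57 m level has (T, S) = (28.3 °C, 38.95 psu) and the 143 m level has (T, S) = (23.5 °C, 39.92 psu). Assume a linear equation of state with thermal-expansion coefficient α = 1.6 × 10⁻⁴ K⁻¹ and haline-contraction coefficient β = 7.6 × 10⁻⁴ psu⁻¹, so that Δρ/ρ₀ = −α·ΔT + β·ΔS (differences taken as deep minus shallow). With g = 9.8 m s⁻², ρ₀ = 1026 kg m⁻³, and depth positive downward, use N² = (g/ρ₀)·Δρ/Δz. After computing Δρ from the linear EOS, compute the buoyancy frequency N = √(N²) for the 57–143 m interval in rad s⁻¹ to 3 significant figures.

ΔT = -4.8 K, ΔS = +0.97 psu (deep − shallow).
Δρ/ρ₀ = −αΔT + βΔS = 7.68 × 10⁻⁴ + 7.372 × 10⁻⁴ = 1.5052 × 10⁻³, so Δρ ≈ 1.544 kg m⁻³.
N² = (g/ρ₀)·Δρ/Δz = g·(Δρ/ρ₀)/Δz = 9.8 × 1.5052 × 10⁻³ / 86 = 1.7152 × 10⁻⁴ s⁻².
N = √(1.7152 × 10⁻⁴) = 0.013097 rad s⁻¹ ≈ 0.0131 rad s⁻¹.

0.0131 rad s⁻¹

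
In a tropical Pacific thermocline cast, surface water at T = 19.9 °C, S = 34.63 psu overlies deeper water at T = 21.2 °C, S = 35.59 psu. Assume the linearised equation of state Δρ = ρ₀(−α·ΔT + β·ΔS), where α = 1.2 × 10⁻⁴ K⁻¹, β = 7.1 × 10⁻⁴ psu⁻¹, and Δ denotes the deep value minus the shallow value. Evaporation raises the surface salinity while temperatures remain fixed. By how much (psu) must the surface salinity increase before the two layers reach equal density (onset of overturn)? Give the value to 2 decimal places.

0.74 psu

Neutral buoyancy requires −α(T_deep − T_surf) + β(S_deep − S_surf′) = 0.
S_surf′ = S_deep − (α/β)·ΔT = 35.59 − (1.2 × 10⁻⁴/7.1 × 10⁻⁴)·(+1.3) = 35.3703 psu.
Increase required: 35.3703 − 34.63 = 0.7403 psu.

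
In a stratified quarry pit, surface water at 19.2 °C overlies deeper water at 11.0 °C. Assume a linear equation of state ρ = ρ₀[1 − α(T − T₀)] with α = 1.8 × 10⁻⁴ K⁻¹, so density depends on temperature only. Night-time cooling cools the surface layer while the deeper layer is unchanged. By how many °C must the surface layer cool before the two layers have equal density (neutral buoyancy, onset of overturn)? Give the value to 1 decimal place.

With temperature the only control, equal density requires T_surf′ = T_deep.
T_surf′ = 11.0 °C.
Cooling required: 19.2 − 11.0 = 8.2 °C.

8.2 °C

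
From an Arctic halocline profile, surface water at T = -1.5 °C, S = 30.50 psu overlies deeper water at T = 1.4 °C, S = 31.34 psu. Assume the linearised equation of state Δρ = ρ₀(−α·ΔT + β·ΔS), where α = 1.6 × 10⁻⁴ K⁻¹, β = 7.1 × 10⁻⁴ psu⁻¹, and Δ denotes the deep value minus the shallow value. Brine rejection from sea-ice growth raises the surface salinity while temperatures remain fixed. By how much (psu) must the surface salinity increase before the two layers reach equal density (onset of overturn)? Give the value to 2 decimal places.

Neutral buoyancy requires −α(T_deep − T_surf) + β(S_deep − S_surf′) = 0.
S_surf′ = S_deep − (α/β)·ΔT = 31.34 − (1.6 × 10⁻⁴/7.1 × 10⁻⁴)·(+2.9) = 30.6865 psu.
Increase required: 30.6865 − 30.50 = 0.1865 psu.

0.19 psu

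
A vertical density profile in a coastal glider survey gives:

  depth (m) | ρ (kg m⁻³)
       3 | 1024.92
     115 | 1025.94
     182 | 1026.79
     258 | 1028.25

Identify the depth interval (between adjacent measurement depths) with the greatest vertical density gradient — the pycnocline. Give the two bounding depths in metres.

Compute the density gradient over each adjacent pair:
  3–115 m: Δρ/Δz = 1.02/112 = 9.1 × 10⁻³ kg m⁻⁴
  115–182 m: Δρ/Δz = 0.85/67 = 0.013 kg m⁻⁴
  182–258 m: Δρ/Δz = 1.46/76 = 0.019 kg m⁻⁴
The largest gradient is in the 182–258 m interval — the pycnocline.

182–258 m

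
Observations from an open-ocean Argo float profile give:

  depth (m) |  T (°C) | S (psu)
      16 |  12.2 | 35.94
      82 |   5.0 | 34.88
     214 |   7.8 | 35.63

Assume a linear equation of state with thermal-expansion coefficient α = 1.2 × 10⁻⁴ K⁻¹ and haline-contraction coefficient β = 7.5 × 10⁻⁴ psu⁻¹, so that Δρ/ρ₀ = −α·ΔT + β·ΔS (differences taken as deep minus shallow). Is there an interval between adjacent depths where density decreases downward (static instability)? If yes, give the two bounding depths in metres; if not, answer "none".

none

Evaluate Δρ/ρ₀ = −αΔT + βΔS across each adjacent pair:
  16–82 m: −αΔT+βΔS = −(1.2 × 10⁻⁴)(-7.2)+(7.5 × 10⁻⁴)(-1.06) = 6.9 × 10⁻⁵ → stable
  82–214 m: −αΔT+βΔS = −(1.2 × 10⁻⁴)(+2.8)+(7.5 × 10⁻⁴)(+0.75) = 2.3 × 10⁻⁴ → stable
Every interval has Δρ > 0: the column is stably stratified throughout.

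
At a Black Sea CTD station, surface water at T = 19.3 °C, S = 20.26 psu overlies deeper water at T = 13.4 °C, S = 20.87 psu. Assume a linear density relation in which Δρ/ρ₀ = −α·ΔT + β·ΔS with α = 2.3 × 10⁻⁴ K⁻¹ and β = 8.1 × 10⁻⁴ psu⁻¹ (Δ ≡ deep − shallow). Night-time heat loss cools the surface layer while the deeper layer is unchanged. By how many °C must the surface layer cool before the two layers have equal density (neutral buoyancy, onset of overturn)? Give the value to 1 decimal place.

Neutral buoyancy requires Δρ = 0, i.e. −α(T_deep − T_surf′) + β(S_deep − S_surf) = 0.
T_surf′ = T_deep − (β/α)·ΔS = 13.4 − (8.1 × 10⁻⁴/2.3 × 10⁻⁴)·(+0.61) = 11.252 °C.
Cooling required: 19.3 − (11.252) = 8.048 °C.

8.0 °C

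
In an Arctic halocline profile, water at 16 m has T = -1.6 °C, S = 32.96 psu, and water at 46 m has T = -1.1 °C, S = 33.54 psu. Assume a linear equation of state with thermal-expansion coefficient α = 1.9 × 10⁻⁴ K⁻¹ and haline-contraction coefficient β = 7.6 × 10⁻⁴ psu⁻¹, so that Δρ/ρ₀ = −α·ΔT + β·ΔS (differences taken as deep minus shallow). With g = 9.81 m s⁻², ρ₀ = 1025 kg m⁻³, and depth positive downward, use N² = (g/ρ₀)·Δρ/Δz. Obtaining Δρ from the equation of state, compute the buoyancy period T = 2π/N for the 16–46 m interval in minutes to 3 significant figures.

9.85 min

ΔT = +0.5 K, ΔS = +0.58 psu (deep − shallow).
Δρ/ρ₀ = −αΔT + βΔS = -9.50 × 10⁻⁵ + 4.408 × 10⁻⁴ = 3.458 × 10⁻⁴, so Δρ ≈ 0.3544 kg m⁻³.
N² = (g/ρ₀)·Δρ/Δz = g·(Δρ/ρ₀)/Δz = 9.81 × 3.458 × 10⁻⁴ / 30 = 1.1308 × 10⁻⁴ s⁻².
N = √(1.1308 × 10⁻⁴) = 0.010634 rad s⁻¹ → T = 2π/N = 590.86 s = 9.8477 min ≈ 9.85 min.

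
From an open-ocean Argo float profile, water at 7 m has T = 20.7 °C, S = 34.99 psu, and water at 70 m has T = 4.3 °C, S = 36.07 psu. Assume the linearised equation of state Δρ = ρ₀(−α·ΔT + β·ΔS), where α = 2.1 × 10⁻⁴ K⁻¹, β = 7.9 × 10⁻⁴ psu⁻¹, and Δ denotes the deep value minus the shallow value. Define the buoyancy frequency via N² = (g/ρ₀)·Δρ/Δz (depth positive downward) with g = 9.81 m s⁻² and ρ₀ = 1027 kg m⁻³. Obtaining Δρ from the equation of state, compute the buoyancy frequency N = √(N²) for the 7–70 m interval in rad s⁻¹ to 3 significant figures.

0.0259 rad s⁻¹

ΔT = -16.4 K, ΔS = +1.08 psu (deep − shallow).
Δρ/ρ₀ = −αΔT + βΔS = 3.444 × 10⁻³ + 8.532 × 10⁻⁴ = 4.2972 × 10⁻³, so Δρ ≈ 4.413 kg m⁻³.
N² = (g/ρ₀)·Δρ/Δz = g·(Δρ/ρ₀)/Δz = 9.81 × 4.2972 × 10⁻³ / 63 = 6.6914 × 10⁻⁴ s⁻².
N = √(6.6914 × 10⁻⁴) = 0.025868 rad s⁻¹ ≈ 0.0259 rad s⁻¹.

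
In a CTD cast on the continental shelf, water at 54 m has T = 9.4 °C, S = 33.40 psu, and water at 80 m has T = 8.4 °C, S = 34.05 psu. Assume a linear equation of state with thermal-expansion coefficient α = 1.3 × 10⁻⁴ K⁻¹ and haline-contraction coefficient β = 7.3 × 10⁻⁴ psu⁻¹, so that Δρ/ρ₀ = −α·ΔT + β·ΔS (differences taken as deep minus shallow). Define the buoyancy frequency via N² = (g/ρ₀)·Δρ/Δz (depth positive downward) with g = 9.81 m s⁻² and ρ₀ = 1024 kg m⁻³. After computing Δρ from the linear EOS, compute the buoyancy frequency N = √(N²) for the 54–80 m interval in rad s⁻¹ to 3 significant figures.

ΔT = -1.0 K, ΔS = +0.65 psu (deep − shallow).
Δρ/ρ₀ = −αΔT + βΔS = 1.30 × 10⁻⁴ + 4.745 × 10⁻⁴ = 6.045 × 10⁻⁴, so Δρ ≈ 0.6190 kg m⁻³.
N² = (g/ρ₀)·Δρ/Δz = g·(Δρ/ρ₀)/Δz = 9.81 × 6.045 × 10⁻⁴ / 26 = 2.2808 × 10⁻⁴ s⁻².
N = √(2.2808 × 10⁻⁴) = 0.015102 rad s⁻¹ ≈ 0.0151 rad s⁻¹.

0.0151 rad s⁻¹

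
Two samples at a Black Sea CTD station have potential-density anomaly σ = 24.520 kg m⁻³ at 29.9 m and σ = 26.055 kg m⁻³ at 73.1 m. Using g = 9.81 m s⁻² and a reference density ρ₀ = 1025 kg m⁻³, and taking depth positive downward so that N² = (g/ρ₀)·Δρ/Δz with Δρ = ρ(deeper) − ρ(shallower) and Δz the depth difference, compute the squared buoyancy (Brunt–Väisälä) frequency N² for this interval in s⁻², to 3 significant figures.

3.40 × 10⁻⁴ s⁻²

Δρ = 1026.055 − 1024.520 = 1.535 kg m⁻³ over Δz = 73.1 − 29.9 = 43.2 m.
N² = (9.81/1025) × (1.535/43.2) = 3.4007 × 10⁻⁴ s⁻² ≈ 3.40 × 10⁻⁴ s⁻².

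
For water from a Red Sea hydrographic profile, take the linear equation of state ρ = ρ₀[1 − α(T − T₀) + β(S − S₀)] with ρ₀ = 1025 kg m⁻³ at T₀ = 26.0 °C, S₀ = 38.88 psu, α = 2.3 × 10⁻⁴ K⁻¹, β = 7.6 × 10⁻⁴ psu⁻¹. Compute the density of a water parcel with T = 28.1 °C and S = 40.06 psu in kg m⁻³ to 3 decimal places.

T − T₀ = +2.1 K, S − S₀ = +1.18 psu.
Bracket = 1 − α·(+2.1) + β·(+1.18) = 1 + (4.138 × 10⁻⁴) = 1.0004138.
ρ = 1025 × 1.0004138 = 1025.424 kg m⁻³.

1025.424 kg m⁻³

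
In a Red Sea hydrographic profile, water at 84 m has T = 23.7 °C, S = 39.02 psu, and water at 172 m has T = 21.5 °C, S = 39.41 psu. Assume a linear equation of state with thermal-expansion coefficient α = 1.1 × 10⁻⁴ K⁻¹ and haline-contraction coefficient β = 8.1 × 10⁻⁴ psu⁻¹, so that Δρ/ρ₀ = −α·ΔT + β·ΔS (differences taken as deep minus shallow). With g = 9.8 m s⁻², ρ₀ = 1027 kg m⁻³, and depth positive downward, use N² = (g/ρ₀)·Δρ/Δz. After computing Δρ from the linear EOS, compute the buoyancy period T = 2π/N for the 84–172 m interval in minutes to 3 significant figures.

ΔT = -2.2 K, ΔS = +0.39 psu (deep − shallow).
Δρ/ρ₀ = −αΔT + βΔS = 2.42 × 10⁻⁴ + 3.159 × 10⁻⁴ = 5.579 × 10⁻⁴, so Δρ ≈ 0.5730 kg m⁻³.
N² = (g/ρ₀)·Δρ/Δz = g·(Δρ/ρ₀)/Δz = 9.8 × 5.579 × 10⁻⁴ / 88 = 6.2130 × 10⁻⁵ s⁻².
N = √(6.2130 × 10⁻⁵) = 7.8823 × 10⁻³ rad s⁻¹ → T = 2π/N = 797.13 s = 13.286 min ≈ 13.3 min.

13.3 min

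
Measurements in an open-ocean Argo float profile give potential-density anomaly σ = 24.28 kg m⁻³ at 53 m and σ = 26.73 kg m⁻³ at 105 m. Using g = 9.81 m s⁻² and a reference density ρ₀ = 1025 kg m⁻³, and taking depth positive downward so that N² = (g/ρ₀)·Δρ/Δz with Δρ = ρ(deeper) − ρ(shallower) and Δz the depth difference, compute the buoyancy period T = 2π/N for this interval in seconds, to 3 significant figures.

Δρ = 1026.73 − 1024.28 = 2.45 kg m⁻³ over Δz = 105 − 53 = 52 m.
N² = (9.81/1025) × (2.45/52) = 4.5093 × 10⁻⁴ s⁻².
N = √(4.5093 × 10⁻⁴) = 0.021235 rad s⁻¹, so T = 2π/N = 295.89 s ≈ 296 s.

296 s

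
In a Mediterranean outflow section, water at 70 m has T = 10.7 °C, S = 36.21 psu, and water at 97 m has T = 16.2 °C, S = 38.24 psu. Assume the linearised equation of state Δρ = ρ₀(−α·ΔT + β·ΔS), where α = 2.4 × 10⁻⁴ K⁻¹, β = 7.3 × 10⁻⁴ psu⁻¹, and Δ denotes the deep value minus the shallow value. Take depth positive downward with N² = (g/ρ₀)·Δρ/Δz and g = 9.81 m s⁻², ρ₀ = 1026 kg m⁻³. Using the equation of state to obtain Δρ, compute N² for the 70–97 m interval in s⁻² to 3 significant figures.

ΔT = +5.5 K, ΔS = +2.03 psu (deep − shallow).
Δρ/ρ₀ = −αΔT + βΔS = -1.32 × 10⁻³ + 1.4819 × 10⁻³ = 1.619 × 10⁻⁴, so Δρ ≈ 0.1661 kg m⁻³.
N² = (g/ρ₀)·Δρ/Δz = g·(Δρ/ρ₀)/Δz = 9.81 × 1.619 × 10⁻⁴ / 27 = 5.8824 × 10⁻⁵ s⁻² ≈ 5.88 × 10⁻⁵ s⁻².

5.88 × 10⁻⁵ s⁻²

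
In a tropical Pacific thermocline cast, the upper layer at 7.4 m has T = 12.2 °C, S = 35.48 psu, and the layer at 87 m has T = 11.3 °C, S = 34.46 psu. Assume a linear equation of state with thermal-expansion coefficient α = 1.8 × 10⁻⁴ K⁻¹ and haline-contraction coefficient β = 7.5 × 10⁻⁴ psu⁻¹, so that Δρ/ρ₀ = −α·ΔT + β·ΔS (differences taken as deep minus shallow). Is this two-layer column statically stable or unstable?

unstable

ΔT = 11.3 − 12.2 = -0.9 K and ΔS = 34.46 − 35.48 = -1.02 psu (deep − shallow).
−αΔT = 1.62 × 10⁻⁴; βΔS = -7.65 × 10⁻⁴; sum Δρ/ρ₀ = -6.03 × 10⁻⁴.
Δρ/ρ₀ < 0, so Δρ < 0: deeper water is lighter → statically unstable; the column would overturn.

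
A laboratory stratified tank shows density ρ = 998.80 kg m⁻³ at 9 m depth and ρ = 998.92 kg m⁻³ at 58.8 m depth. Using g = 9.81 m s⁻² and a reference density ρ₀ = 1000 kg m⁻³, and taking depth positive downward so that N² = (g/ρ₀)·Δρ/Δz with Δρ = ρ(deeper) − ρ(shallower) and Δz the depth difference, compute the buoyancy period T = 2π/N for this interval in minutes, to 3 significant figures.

21.5 min

Δρ = 998.92 − 998.80 = 0.12 kg m⁻³ over Δz = 58.8 − 9 = 49.8 m.
N² = (9.81/1000) × (0.12/49.8) = 2.3639 × 10⁻⁵ s⁻².
N = √(2.3639 × 10⁻⁵) = 4.8620 × 10⁻³ rad s⁻¹, so T = 2π/N = 1.2923 × 10³ s = 21.538 min ≈ 21.5 min.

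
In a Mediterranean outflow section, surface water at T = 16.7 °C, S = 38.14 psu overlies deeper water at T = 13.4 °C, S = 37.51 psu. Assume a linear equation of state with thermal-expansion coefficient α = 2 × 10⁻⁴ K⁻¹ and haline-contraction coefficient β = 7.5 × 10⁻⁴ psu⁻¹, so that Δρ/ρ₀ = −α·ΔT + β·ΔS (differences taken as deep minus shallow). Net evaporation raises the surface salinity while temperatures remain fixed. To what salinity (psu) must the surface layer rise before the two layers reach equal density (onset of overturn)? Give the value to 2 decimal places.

Neutral buoyancy requires −α(T_deep − T_surf) + β(S_deep − S_surf′) = 0.
S_surf′ = S_deep − (α/β)·ΔT = 37.51 − (2 × 10⁻⁴/7.5 × 10⁻⁴)·(-3.3) = 38.3900 psu.
Increase required: 38.3900 − 38.14 = 0.2500 psu.

38.39 psu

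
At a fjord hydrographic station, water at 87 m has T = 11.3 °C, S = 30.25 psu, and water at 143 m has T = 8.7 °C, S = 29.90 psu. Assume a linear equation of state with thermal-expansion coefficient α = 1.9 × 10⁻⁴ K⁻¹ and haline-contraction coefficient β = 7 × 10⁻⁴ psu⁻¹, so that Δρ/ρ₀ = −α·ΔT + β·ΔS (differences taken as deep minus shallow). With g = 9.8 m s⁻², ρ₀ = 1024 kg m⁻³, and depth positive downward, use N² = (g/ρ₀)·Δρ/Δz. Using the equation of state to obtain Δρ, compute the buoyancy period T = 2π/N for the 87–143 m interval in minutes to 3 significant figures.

ΔT = -2.6 K, ΔS = -0.35 psu (deep − shallow).
Δρ/ρ₀ = −αΔT + βΔS = 4.94 × 10⁻⁴ − 2.45 × 10⁻⁴ = 2.49 × 10⁻⁴, so Δρ ≈ 0.2550 kg m⁻³.
N² = (g/ρ₀)·Δρ/Δz = g·(Δρ/ρ₀)/Δz = 9.8 × 2.49 × 10⁻⁴ / 56 = 4.3575 × 10⁻⁵ s⁻².
N = √(4.3575 × 10⁻⁵) = 6.6011 × 10⁻³ rad s⁻¹ → T = 2π/N = 951.84 s = 15.864 min ≈ 15.9 min.

15.9 min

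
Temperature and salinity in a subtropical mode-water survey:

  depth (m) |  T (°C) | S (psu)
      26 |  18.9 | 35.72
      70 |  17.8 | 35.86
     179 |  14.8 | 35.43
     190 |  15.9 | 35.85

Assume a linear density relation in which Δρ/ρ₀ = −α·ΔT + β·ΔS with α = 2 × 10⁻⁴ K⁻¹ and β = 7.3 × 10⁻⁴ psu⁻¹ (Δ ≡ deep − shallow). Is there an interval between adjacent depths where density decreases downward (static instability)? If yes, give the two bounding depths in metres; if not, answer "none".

Evaluate Δρ/ρ₀ = −αΔT + βΔS across each adjacent pair:
  26–70 m: −αΔT+βΔS = −(2 × 10⁻⁴)(-1.1)+(7.3 × 10⁻⁴)(+0.14) = 3.2 × 10⁻⁴ → stable
  70–179 m: −αΔT+βΔS = −(2 × 10⁻⁴)(-3.0)+(7.3 × 10⁻⁴)(-0.43) = 2.9 × 10⁻⁴ → stable
  179–190 m: −αΔT+βΔS = −(2 × 10⁻⁴)(+1.1)+(7.3 × 10⁻⁴)(+0.42) = 8.7 × 10⁻⁵ → stable
Every interval has Δρ > 0: the column is stably stratified throughout.

none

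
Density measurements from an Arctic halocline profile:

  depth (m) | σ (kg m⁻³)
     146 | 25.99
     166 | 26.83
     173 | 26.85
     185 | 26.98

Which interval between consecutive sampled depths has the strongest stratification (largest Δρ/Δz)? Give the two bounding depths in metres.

Compute the density gradient over each adjacent pair:
  146–166 m: Δρ/Δz = 0.84/20 = 0.042 kg m⁻⁴
  166–173 m: Δρ/Δz = 0.02/7 = 2.9 × 10⁻³ kg m⁻⁴
  173–185 m: Δρ/Δz = 0.13/12 = 0.011 kg m⁻⁴
The largest gradient is in the 146–166 m interval — the pycnocline.

146–166 m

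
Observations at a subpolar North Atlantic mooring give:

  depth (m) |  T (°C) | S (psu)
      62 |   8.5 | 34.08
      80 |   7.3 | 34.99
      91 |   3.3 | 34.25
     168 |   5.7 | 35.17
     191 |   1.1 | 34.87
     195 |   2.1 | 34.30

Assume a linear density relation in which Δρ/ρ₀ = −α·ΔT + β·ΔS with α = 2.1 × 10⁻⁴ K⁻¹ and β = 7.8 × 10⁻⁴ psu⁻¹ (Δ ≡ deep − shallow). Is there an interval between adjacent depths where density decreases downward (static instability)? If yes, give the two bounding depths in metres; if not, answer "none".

191–195 m

Evaluate Δρ/ρ₀ = −αΔT + βΔS across each adjacent pair:
  62–80 m: −αΔT+βΔS = −(2.1 × 10⁻⁴)(-1.2)+(7.8 × 10⁻⁴)(+0.91) = 9.6 × 10⁻⁴ → stable
  80–91 m: −αΔT+βΔS = −(2.1 × 10⁻⁴)(-4.0)+(7.8 × 10⁻⁴)(-0.74) = 2.6 × 10⁻⁴ → stable
  91–168 m: −αΔT+βΔS = −(2.1 × 10⁻⁴)(+2.4)+(7.8 × 10⁻⁴)(+0.92) = 2.1 × 10⁻⁴ → stable
  168–191 m: −αΔT+βΔS = −(2.1 × 10⁻⁴)(-4.6)+(7.8 × 10⁻⁴)(-0.30) = 7.3 × 10⁻⁴ → stable
  191–195 m: −αΔT+βΔS = −(2.1 × 10⁻⁴)(+1.0)+(7.8 × 10⁻⁴)(-0.57) = -6.5 × 10⁻⁴ → UNSTABLE
The 191–195 m interval has Δρ < 0: lighter water underlies denser water.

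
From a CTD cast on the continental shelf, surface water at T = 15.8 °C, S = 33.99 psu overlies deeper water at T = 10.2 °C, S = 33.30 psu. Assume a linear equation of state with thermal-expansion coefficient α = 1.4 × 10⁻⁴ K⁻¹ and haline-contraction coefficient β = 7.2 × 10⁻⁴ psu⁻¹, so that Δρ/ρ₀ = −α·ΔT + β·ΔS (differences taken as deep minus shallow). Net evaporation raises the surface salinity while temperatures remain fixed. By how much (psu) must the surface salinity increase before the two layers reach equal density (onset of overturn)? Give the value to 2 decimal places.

Neutral buoyancy requires −α(T_deep − T_surf) + β(S_deep − S_surf′) = 0.
S_surf′ = S_deep − (α/β)·ΔT = 33.30 − (1.4 × 10⁻⁴/7.2 × 10⁻⁴)·(-5.6) = 34.3889 psu.
Increase required: 34.3889 − 33.99 = 0.3989 psu.

0.40 psu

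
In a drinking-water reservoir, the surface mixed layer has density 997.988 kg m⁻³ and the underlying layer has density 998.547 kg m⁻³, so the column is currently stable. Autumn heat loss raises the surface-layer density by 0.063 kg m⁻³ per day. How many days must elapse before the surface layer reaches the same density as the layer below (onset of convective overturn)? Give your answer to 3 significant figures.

8.87 days

Density deficit of the surface layer: 998.547 − 997.988 = 0.559 kg m⁻³.
Required change = 0.559 / 0.063 = 8.87 days.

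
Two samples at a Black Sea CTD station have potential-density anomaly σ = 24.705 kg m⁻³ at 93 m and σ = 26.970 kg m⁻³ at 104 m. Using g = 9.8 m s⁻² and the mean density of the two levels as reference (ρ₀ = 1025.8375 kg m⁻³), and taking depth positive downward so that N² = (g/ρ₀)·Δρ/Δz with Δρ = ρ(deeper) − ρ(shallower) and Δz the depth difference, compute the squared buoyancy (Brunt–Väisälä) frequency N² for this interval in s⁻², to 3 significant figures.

Δρ = 1026.970 − 1024.705 = 2.265 kg m⁻³ over Δz = 104 − 93 = 11 m.
N² = (9.8/1025.8375) × (2.265/11) = 1.9671 × 10⁻³ s⁻² ≈ 1.97 × 10⁻³ s⁻².
Since Δρ > 0 the layer is stably stratified.

1.97 × 10⁻³ s⁻²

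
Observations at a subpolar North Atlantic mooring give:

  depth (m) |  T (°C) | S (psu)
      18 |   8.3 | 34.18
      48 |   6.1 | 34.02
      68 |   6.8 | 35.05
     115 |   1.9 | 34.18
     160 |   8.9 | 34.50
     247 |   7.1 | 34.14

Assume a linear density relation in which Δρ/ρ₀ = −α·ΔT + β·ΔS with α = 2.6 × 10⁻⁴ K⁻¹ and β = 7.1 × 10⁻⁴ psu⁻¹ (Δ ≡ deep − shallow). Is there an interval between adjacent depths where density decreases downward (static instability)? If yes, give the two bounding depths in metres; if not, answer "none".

115–160 m

Evaluate Δρ/ρ₀ = −αΔT + βΔS across each adjacent pair:
  18–48 m: −αΔT+βΔS = −(2.6 × 10⁻⁴)(-2.2)+(7.1 × 10⁻⁴)(-0.16) = 4.6 × 10⁻⁴ → stable
  48–68 m: −αΔT+βΔS = −(2.6 × 10⁻⁴)(+0.7)+(7.1 × 10⁻⁴)(+1.03) = 5.5 × 10⁻⁴ → stable
  68–115 m: −αΔT+βΔS = −(2.6 × 10⁻⁴)(-4.9)+(7.1 × 10⁻⁴)(-0.87) = 6.6 × 10⁻⁴ → stable
  115–160 m: −αΔT+βΔS = −(2.6 × 10⁻⁴)(+7.0)+(7.1 × 10⁻⁴)(+0.32) = -1.6 × 10⁻³ → UNSTABLE
  160–247 m: −αΔT+βΔS = −(2.6 × 10⁻⁴)(-1.8)+(7.1 × 10⁻⁴)(-0.36) = 2.1 × 10⁻⁴ → stable
The 115–160 m interval has Δρ < 0: lighter water underlies denser water.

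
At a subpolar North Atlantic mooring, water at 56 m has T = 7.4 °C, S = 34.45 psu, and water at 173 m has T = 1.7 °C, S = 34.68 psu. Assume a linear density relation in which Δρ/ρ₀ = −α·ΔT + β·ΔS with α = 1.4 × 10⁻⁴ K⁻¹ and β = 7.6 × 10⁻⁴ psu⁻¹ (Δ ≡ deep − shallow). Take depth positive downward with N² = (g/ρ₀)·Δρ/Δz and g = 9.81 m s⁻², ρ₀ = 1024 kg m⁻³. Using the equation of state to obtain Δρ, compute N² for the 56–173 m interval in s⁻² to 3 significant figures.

ΔT = -5.7 K, ΔS = +0.23 psu (deep − shallow).
Δρ/ρ₀ = −αΔT + βΔS = 7.98 × 10⁻⁴ + 1.748 × 10⁻⁴ = 9.728 × 10⁻⁴, so Δρ ≈ 0.9961 kg m⁻³.
N² = (g/ρ₀)·Δρ/Δz = g·(Δρ/ρ₀)/Δz = 9.81 × 9.728 × 10⁻⁴ / 117 = 8.1566 × 10⁻⁵ s⁻² ≈ 8.16 × 10⁻⁵ s⁻².

8.16 × 10⁻⁵ s⁻²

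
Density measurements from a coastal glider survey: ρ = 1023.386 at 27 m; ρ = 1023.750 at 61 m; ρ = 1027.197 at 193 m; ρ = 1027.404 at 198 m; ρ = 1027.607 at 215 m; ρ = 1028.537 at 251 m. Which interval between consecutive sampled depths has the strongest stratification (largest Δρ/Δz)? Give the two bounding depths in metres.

193–198 m

Compute the density gradient over each adjacent pair:
  27–61 m: Δρ/Δz = 0.364/34 = 0.011 kg m⁻⁴
  61–193 m: Δρ/Δz = 3.447/132 = 0.026 kg m⁻⁴
  193–198 m: Δρ/Δz = 0.207/5 = 0.041 kg m⁻⁴
  198–215 m: Δρ/Δz = 0.203/17 = 0.012 kg m⁻⁴
  215–251 m: Δρ/Δz = 0.930/36 = 0.026 kg m⁻⁴
The largest gradient is in the 193–198 m interval — the pycnocline.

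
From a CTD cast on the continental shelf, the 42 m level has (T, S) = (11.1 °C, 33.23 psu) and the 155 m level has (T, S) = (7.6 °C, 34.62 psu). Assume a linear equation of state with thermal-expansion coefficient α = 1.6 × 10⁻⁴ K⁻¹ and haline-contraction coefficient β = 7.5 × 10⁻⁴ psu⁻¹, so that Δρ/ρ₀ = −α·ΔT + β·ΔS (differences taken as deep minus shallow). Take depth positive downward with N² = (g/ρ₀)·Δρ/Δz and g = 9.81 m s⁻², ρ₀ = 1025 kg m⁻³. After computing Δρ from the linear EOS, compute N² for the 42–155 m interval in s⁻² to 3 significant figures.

ΔT = -3.5 K, ΔS = +1.39 psu (deep − shallow).
Δρ/ρ₀ = −αΔT + βΔS = 5.60 × 10⁻⁴ + 1.0425 × 10⁻³ = 1.6025 × 10⁻³, so Δρ ≈ 1.643 kg m⁻³.
N² = (g/ρ₀)·Δρ/Δz = g·(Δρ/ρ₀)/Δz = 9.81 × 1.6025 × 10⁻³ / 113 = 1.3912 × 10⁻⁴ s⁻² ≈ 1.39 × 10⁻⁴ s⁻².

1.39 × 10⁻⁴ s⁻²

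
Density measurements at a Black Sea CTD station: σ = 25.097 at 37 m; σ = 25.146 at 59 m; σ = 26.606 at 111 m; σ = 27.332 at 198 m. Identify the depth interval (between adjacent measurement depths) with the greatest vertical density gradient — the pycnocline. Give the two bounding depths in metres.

Compute the density gradient over each adjacent pair:
  37–59 m: Δρ/Δz = 0.049/22 = 2.2 × 10⁻³ kg m⁻⁴
  59–111 m: Δρ/Δz = 1.460/52 = 0.028 kg m⁻⁴
  111–198 m: Δρ/Δz = 0.726/87 = 8.3 × 10⁻³ kg m⁻⁴
The largest gradient is in the 59–111 m interval — the pycnocline.

59–111 m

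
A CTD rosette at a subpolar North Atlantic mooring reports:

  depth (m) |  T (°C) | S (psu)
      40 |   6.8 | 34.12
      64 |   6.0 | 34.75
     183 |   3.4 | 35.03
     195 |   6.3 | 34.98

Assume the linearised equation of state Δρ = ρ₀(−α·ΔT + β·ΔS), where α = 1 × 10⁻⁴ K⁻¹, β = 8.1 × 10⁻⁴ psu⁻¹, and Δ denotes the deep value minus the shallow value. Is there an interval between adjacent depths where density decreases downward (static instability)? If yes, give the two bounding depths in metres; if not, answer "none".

Evaluate Δρ/ρ₀ = −αΔT + βΔS across each adjacent pair:
  40–64 m: −αΔT+βΔS = −(1 × 10⁻⁴)(-0.8)+(8.1 × 10⁻⁴)(+0.63) = 5.9 × 10⁻⁴ → stable
  64–183 m: −αΔT+βΔS = −(1 × 10⁻⁴)(-2.6)+(8.1 × 10⁻⁴)(+0.28) = 4.9 × 10⁻⁴ → stable
  183–195 m: −αΔT+βΔS = −(1 × 10⁻⁴)(+2.9)+(8.1 × 10⁻⁴)(-0.05) = -3.3 × 10⁻⁴ → UNSTABLE
The 183–195 m interval has Δρ < 0: lighter water underlies denser water.

183–195 m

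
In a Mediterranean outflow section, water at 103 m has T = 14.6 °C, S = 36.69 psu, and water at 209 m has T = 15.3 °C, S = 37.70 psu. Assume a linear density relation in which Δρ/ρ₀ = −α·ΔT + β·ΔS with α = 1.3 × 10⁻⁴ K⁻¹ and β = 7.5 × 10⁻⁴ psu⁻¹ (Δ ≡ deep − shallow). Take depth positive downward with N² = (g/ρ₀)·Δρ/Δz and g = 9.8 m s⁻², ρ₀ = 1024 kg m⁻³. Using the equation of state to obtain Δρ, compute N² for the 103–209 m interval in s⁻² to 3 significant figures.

6.16 × 10⁻⁵ s⁻²

ΔT = +0.7 K, ΔS = +1.01 psu (deep − shallow).
Δρ/ρ₀ = −αΔT + βΔS = -9.10 × 10⁻⁵ + 7.575 × 10⁻⁴ = 6.665 × 10⁻⁴, so Δρ ≈ 0.6825 kg m⁻³.
N² = (g/ρ₀)·Δρ/Δz = g·(Δρ/ρ₀)/Δz = 9.8 × 6.665 × 10⁻⁴ / 106 = 6.1620 × 10⁻⁵ s⁻² ≈ 6.16 × 10⁻⁵ s⁻².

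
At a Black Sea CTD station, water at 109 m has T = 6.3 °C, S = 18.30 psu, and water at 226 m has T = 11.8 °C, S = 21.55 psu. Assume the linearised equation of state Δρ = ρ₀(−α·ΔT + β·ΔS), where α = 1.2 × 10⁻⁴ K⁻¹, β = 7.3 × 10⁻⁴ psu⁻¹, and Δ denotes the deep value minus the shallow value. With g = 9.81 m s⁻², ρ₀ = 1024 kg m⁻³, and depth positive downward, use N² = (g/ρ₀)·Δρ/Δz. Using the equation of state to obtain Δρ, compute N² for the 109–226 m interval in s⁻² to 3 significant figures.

1.44 × 10⁻⁴ s⁻²

ΔT = +5.5 K, ΔS = +3.25 psu (deep − shallow).
Δρ/ρ₀ = −αΔT + βΔS = -6.60 × 10⁻⁴ + 2.3725 × 10⁻³ = 1.7125 × 10⁻³, so Δρ ≈ 1.754 kg m⁻³.
N² = (g/ρ₀)·Δρ/Δz = g·(Δρ/ρ₀)/Δz = 9.81 × 1.7125 × 10⁻³ / 117 = 1.4359 × 10⁻⁴ s⁻² ≈ 1.44 × 10⁻⁴ s⁻².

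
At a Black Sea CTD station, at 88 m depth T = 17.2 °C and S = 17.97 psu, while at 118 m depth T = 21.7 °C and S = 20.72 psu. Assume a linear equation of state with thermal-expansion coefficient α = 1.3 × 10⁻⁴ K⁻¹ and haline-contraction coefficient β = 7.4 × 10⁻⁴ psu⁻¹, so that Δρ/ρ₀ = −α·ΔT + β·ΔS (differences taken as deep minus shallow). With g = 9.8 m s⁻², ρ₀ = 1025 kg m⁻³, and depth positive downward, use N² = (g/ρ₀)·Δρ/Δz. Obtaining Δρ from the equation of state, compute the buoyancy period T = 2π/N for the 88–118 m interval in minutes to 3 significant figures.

ΔT = +4.5 K, ΔS = +2.75 psu (deep − shallow).
Δρ/ρ₀ = −αΔT + βΔS = -5.85 × 10⁻⁴ + 2.035 × 10⁻³ = 1.45 × 10⁻³, so Δρ ≈ 1.486 kg m⁻³.
N² = (g/ρ₀)·Δρ/Δz = g·(Δρ/ρ₀)/Δz = 9.8 × 1.45 × 10⁻³ / 30 = 4.7367 × 10⁻⁴ s⁻².
N = √(4.7367 × 10⁻⁴) = 0.021764 rad s⁻¹ → T = 2π/N = 288.70 s = 4.8117 min ≈ 4.81 min.

4.81 min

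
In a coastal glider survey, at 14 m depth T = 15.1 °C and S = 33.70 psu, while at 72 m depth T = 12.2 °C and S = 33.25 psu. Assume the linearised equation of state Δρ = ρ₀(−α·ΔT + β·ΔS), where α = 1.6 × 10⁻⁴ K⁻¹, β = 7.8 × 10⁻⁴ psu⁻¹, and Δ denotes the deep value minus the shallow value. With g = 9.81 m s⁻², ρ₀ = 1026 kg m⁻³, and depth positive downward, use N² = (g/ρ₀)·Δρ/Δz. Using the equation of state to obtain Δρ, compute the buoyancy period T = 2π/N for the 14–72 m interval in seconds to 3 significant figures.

ΔT = -2.9 K, ΔS = -0.45 psu (deep − shallow).
Δρ/ρ₀ = −αΔT + βΔS = 4.64 × 10⁻⁴ − 3.51 × 10⁻⁴ = 1.13 × 10⁻⁴, so Δρ ≈ 0.1159 kg m⁻³.
N² = (g/ρ₀)·Δρ/Δz = g·(Δρ/ρ₀)/Δz = 9.81 × 1.13 × 10⁻⁴ / 58 = 1.9113 × 10⁻⁵ s⁻².
N = √(1.9113 × 10⁻⁵) = 4.3718 × 10⁻³ rad s⁻¹ → T = 2π/N = 1.4372 × 10³ s ≈ 1.44 × 10³ s.

1.44 × 10³ s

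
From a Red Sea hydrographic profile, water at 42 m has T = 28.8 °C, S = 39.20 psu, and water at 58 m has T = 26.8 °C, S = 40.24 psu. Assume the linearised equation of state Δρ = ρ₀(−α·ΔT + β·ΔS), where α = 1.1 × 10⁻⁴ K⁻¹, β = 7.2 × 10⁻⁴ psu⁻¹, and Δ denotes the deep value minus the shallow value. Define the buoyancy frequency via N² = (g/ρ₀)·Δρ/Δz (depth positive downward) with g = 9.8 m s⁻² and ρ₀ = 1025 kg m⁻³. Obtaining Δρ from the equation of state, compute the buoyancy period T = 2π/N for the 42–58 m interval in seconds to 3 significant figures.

ΔT = -2.0 K, ΔS = +1.04 psu (deep − shallow).
Δρ/ρ₀ = −αΔT + βΔS = 2.20 × 10⁻⁴ + 7.488 × 10⁻⁴ = 9.688 × 10⁻⁴, so Δρ ≈ 0.9930 kg m⁻³.
N² = (g/ρ₀)·Δρ/Δz = g·(Δρ/ρ₀)/Δz = 9.8 × 9.688 × 10⁻⁴ / 16 = 5.9339 × 10⁻⁴ s⁻².
N = √(5.9339 × 10⁻⁴) = 0.024360 rad s⁻¹ → T = 2π/N = 257.93 s ≈ 258 s.

258 s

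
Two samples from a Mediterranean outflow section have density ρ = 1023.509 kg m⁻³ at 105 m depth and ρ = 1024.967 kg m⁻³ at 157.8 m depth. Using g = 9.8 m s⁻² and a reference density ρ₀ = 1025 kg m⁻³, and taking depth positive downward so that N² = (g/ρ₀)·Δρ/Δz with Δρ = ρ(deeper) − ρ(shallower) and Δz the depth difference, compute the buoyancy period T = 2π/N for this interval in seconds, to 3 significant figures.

Δρ = 1024.967 − 1023.509 = 1.458 kg m⁻³ over Δz = 157.8 − 105 = 52.8 m.
N² = (9.8/1025) × (1.458/52.8) = 2.6401 × 10⁻⁴ s⁻².
N = √(2.6401 × 10⁻⁴) = 0.016248 rad s⁻¹, so T = 2π/N = 386.71 s ≈ 387 s.

387 s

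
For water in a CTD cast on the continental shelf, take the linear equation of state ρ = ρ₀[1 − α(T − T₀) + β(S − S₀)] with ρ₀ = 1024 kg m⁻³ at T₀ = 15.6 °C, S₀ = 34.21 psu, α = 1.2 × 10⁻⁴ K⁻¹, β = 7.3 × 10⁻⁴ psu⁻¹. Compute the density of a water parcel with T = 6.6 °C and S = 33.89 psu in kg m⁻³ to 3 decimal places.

1024.867 kg m⁻³

T − T₀ = -9.0 K, S − S₀ = -0.32 psu.
Bracket = 1 − α·(-9.0) + β·(-0.32) = 1 + (8.464 × 10⁻⁴) = 1.0008464.
ρ = 1024 × 1.0008464 = 1024.867 kg m⁻³.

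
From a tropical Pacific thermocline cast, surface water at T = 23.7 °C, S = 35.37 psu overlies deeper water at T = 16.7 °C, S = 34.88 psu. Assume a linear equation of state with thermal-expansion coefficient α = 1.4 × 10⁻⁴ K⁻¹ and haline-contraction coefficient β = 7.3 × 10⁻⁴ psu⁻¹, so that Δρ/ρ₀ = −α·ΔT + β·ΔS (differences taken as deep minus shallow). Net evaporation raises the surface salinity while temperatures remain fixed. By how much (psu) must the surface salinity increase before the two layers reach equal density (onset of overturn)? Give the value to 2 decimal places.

Neutral buoyancy requires −α(T_deep − T_surf) + β(S_deep − S_surf′) = 0.
S_surf′ = S_deep − (α/β)·ΔT = 34.88 − (1.4 × 10⁻⁴/7.3 × 10⁻⁴)·(-7.0) = 36.2225 psu.
Increase required: 36.2225 − 35.37 = 0.8525 psu.

0.85 psu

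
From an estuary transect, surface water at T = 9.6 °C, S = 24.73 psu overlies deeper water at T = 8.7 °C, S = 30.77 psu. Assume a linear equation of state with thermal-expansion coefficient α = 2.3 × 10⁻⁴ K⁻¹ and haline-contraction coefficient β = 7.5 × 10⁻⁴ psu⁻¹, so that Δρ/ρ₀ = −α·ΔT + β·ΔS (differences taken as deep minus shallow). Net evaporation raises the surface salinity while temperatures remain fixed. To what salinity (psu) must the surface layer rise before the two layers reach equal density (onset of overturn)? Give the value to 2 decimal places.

Neutral buoyancy requires −α(T_deep − T_surf) + β(S_deep − S_surf′) = 0.
S_surf′ = S_deep − (α/β)·ΔT = 30.77 − (2.3 × 10⁻⁴/7.5 × 10⁻⁴)·(-0.9) = 31.0460 psu.
Increase required: 31.0460 − 24.73 = 6.3160 psu.

31.05 psu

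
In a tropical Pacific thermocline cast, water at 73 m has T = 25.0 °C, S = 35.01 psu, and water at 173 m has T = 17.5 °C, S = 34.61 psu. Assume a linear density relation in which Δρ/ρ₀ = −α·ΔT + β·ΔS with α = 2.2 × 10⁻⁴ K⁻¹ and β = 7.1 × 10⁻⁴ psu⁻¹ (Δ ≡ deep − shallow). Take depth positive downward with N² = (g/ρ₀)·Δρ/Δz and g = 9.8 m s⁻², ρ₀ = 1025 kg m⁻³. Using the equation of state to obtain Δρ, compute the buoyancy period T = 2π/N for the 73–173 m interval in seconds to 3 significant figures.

543 s

ΔT = -7.5 K, ΔS = -0.40 psu (deep − shallow).
Δρ/ρ₀ = −αΔT + βΔS = 1.65 × 10⁻³ − 2.84 × 10⁻⁴ = 1.366 × 10⁻³, so Δρ ≈ 1.400 kg m⁻³.
N² = (g/ρ₀)·Δρ/Δz = g·(Δρ/ρ₀)/Δz = 9.8 × 1.366 × 10⁻³ / 100 = 1.3387 × 10⁻⁴ s⁻².
N = √(1.3387 × 10⁻⁴) = 0.011570 rad s⁻¹ → T = 2π/N = 543.06 s ≈ 543 s.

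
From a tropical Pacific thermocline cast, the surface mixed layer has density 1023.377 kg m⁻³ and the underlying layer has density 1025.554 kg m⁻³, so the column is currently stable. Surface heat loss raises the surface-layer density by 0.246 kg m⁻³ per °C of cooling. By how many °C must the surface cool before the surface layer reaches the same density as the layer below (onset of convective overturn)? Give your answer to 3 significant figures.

Density deficit of the surface layer: 1025.554 − 1023.377 = 2.177 kg m⁻³.
Required change = 2.177 / 0.246 = 8.85 °C.

8.85 °C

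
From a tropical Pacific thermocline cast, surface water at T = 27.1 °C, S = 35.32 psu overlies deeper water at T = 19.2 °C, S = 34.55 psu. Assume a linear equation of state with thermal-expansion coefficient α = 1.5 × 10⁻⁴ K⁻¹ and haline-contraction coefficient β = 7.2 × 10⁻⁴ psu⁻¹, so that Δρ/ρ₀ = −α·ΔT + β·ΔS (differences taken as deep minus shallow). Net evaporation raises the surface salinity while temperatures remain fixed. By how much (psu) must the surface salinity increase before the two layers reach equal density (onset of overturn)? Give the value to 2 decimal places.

Neutral buoyancy requires −α(T_deep − T_surf) + β(S_deep − S_surf′) = 0.
S_surf′ = S_deep − (α/β)·ΔT = 34.55 − (1.5 × 10⁻⁴/7.2 × 10⁻⁴)·(-7.9) = 36.1958 psu.
Increase required: 36.1958 − 35.32 = 0.8758 psu.

0.88 psu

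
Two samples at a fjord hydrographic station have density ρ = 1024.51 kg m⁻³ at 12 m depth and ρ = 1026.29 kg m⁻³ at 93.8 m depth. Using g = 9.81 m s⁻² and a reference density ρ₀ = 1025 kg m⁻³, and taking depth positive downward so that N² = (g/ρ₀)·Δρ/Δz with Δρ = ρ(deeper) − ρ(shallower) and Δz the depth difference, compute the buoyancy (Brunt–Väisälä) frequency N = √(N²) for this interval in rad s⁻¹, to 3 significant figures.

Δρ = 1026.29 − 1024.51 = 1.78 kg m⁻³ over Δz = 93.8 − 12 = 81.8 m.
N² = (9.81/1025) × (1.78/81.8) = 2.0826 × 10⁻⁴ s⁻².
N = √(2.0826 × 10⁻⁴) = 0.014431 rad s⁻¹ ≈ 0.0144 rad s⁻¹.

0.0144 rad s⁻¹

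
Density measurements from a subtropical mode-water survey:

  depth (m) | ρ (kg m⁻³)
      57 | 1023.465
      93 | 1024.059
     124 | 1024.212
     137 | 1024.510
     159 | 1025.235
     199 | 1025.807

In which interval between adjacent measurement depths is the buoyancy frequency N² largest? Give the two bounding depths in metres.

Compute the density gradient over each adjacent pair:
  57–93 m: Δρ/Δz = 0.594/36 = 0.017 kg m⁻⁴
  93–124 m: Δρ/Δz = 0.153/31 = 4.9 × 10⁻³ kg m⁻⁴
  124–137 m: Δρ/Δz = 0.298/13 = 0.023 kg m⁻⁴
  137–159 m: Δρ/Δz = 0.725/22 = 0.033 kg m⁻⁴
  159–199 m: Δρ/Δz = 0.572/40 = 0.014 kg m⁻⁴
The largest gradient is in the 137–159 m interval — the pycnocline.

137–159 m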